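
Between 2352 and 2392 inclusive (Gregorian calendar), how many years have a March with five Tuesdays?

March has 31 days; it has five Tuesdays when Tuesday falls among the first (month-length − 28) days — i.e. when March 1 is one of Tuesday/Monday/Sunday.
March 1 by year: 2352:Sat 2353:Sun✓ 2354:Mon✓ 2355:Tue✓ 2356:Thu 2357:Fri 2358:Sat 2359:Sun✓ 2360:Tue✓ 2361:Wed 2362:Thu 2363:Fri 2364:Sun✓ 2365:Mon✓ 2366:Tue✓ …(11 more)… 2378:Wed 2379:Thu 2380:Sat 2381:Sun✓ 2382:Mon✓ 2383:Tue✓ 2384:Thu 2385:Fri 2386:Sat 2387:Sun✓ 2388:Tue✓ 2389:Wed 2390:Thu 2391:Fri 2392:Sun✓
Years with five Tuesdays: 2353, 2354, 2355, 2359, 2360, 2364, 2365, 2366, 2370, 2371, 2376, 2377, 2381, 2382, 2383, 2387, 2388, 2392 → 18.

18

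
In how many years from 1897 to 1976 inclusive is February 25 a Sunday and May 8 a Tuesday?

9

Check each year's weekday for February 25 and May 8:
  1897: Thu/Sat  1898: Fri/Sun  1899: Sat/Mon  1900: Sun/Tue ✓  1901: Mon/Wed  1902: Tue/Thu  1903: Wed/Fri  1904: Thu/Sun  1905: Sat/Mon  1906: Sun/Tue ✓  1907: Mon/Wed  1908: Tue/Fri  1909: Thu/Sat  1910: Fri/Sun  …(52 more)…  1963: Mon/Wed  1964: Tue/Fri  1965: Thu/Sat  1966: Fri/Sun  1967: Sat/Mon  1968: Sun/Wed  1969: Tue/Thu  1970: Wed/Fri  1971: Thu/Sat  1972: Fri/Mon  1973: Sun/Tue ✓  1974: Mon/Wed  1975: Tue/Thu  1976: Wed/Sat
Both conditions hold in: 1900, 1906, 1917, 1923, 1934, 1945, 1951, 1962, 1973 — 9.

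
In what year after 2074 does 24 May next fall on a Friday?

From one year to the next, a fixed date's weekday advances by 1, or by 2 when a Feb 29 lies between the two dates.
2074: May 24 is Thursday.
2075: Friday (+1)
24 May falls on a Friday in 2075.

2075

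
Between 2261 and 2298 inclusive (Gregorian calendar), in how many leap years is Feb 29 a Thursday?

Leap years in 2261–2298: 9 of them.
Feb 29 weekday advances by 5 (mod 7) from one leap year to the next four years later (or differs when a century non-leap intervenes).
Leap-day weekdays: 2264:Mon 2268:Sat 2272:Thu✓ 2276:Tue 2280:Sun 2284:Fri 2288:Wed 2292:Mon 2296:Sat
Thursday: 2272 → 1.

1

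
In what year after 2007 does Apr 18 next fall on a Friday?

2008

From one year to the next, a fixed date's weekday advances by 1, or by 2 when a Feb 29 lies between the two dates.
2007: April 18 is Wednesday.
2008: Friday (+2)
Apr 18 falls on a Friday in 2008.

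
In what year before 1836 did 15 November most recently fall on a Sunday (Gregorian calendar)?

From one year to the next, a fixed date's weekday advances by 1, or by 2 when a Feb 29 lies between the two dates.
1836: November 15 is Tuesday.
1835: Sunday (−2)
15 November falls on a Sunday in 1835.

1835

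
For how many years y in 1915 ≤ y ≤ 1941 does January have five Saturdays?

11

January has 31 days; it has five Saturdays when Saturday falls among the first (month-length − 28) days — i.e. when January 1 is one of Saturday/Friday/Thursday.
January 1 by year: 1915:Fri✓ 1916:Sat✓ 1917:Mon 1918:Tue 1919:Wed 1920:Thu✓ 1921:Sat✓ 1922:Sun 1923:Mon 1924:Tue 1925:Thu✓ 1926:Fri✓ 1927:Sat✓ 1928:Sun 1929:Tue 1930:Wed 1931:Thu✓ 1932:Fri✓ 1933:Sun 1934:Mon 1935:Tue 1936:Wed 1937:Fri✓ 1938:Sat✓ 1939:Sun 1940:Mon 1941:Wed
Years with five Saturdays: 1915, 1916, 1920, 1921, 1925, 1926, 1927, 1931, 1932, 1937, 1938 → 11.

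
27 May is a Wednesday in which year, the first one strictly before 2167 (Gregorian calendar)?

From one year to the next, a fixed date's weekday advances by 1, or by 2 when a Feb 29 lies between the two dates.
2167: May 27 is Wednesday.
2166: Tuesday (−1)
2165: Monday (−1)
2164: Sunday (−1)
2163: Friday (−2)
2162: Thursday (−1)
2161: Wednesday (−1)
27 May falls on a Wednesday in 2161.

2161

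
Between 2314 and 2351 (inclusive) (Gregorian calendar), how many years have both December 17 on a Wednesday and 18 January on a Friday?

1

Check each year's weekday for December 17 and 18 January:
  2314: Thu/Sun  2315: Fri/Mon  2316: Sun/Tue  2317: Mon/Thu  2318: Tue/Fri  2319: Wed/Sat  2320: Fri/Sun  2321: Sat/Tue  2322: Sun/Wed  2323: Mon/Thu  2324: Wed/Fri ✓  2325: Thu/Sun  2326: Fri/Mon  2327: Sat/Tue  …(10 more)…  2338: Sat/Tue  2339: Sun/Wed  2340: Tue/Thu  2341: Wed/Sat  2342: Thu/Sun  2343: Fri/Mon  2344: Sun/Tue  2345: Mon/Thu  2346: Tue/Fri  2347: Wed/Sat  2348: Fri/Sun  2349: Sat/Tue  2350: Sun/Wed  2351: Mon/Thu
Both conditions hold in: 2324 — 1.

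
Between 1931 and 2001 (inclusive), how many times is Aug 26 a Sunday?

Track Aug 26's weekday year by year (advancing +1, or +2 across a Feb 29):
  1931: Wed  1932: Fri (+2)  1933: Sat (+1)  1934: Sun (+1) ✓  1935: Mon (+1)
  1936: Wed (+2)  1937: Thu (+1)  1938: Fri (+1)  1939: Sat (+1)  1940: Mon (+2)
  1941: Tue (+1)  1942: Wed (+1)  1943: Thu (+1)  1944: Sat (+2)  … (43 more years) …
  1988: Fri (+2)  1989: Sat (+1)  1990: Sun (+1) ✓  1991: Mon (+1)  1992: Wed (+2)
  1993: Thu (+1)  1994: Fri (+1)  1995: Sat (+1)  1996: Mon (+2)  1997: Tue (+1)
  1998: Wed (+1)  1999: Thu (+1)  2000: Sat (+2)  2001: Sun (+1) ✓
Sunday years: 1934, 1945, 1951, 1956, 1962, 1973, 1979, 1984, 1990, 2001 — 10 in total.

10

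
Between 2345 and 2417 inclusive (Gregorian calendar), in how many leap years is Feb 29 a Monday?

Leap years in 2345–2417: 18 of them.
Feb 29 weekday advances by 5 (mod 7) from one leap year to the next four years later (or differs when a century non-leap intervenes).
Leap-day weekdays: 2348:Sun 2352:Fri 2356:Wed 2360:Mon✓ 2364:Sat 2368:Thu 2372:Tue 2376:Sun 2380:Fri 2384:Wed 2388:Mon✓ 2392:Sat 2396:Thu 2400:Tue 2404:Sun 2408:Fri 2412:Wed 2416:Mon✓
Monday: 2360, 2388, 2416 → 3.

3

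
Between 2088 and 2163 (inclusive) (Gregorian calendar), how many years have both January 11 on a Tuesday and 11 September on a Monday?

Check each year's weekday for January 11 and 11 September:
  2088: Sun/Sat  2089: Tue/Sun  2090: Wed/Mon  2091: Thu/Tue  2092: Fri/Thu  2093: Sun/Fri  2094: Mon/Sat  2095: Tue/Sun  2096: Wed/Tue  2097: Fri/Wed  2098: Sat/Thu  2099: Sun/Fri  2100: Mon/Sat  2101: Tue/Sun  …(48 more)…  2150: Sun/Fri  2151: Mon/Sat  2152: Tue/Mon ✓  2153: Thu/Tue  2154: Fri/Wed  2155: Sat/Thu  2156: Sun/Sat  2157: Tue/Sun  2158: Wed/Mon  2159: Thu/Tue  2160: Fri/Thu  2161: Sun/Fri  2162: Mon/Sat  2163: Tue/Sun
Both conditions hold in: 2124, 2152 — 2.

2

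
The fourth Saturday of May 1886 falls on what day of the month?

22

May 1, 1886 is a Saturday, so the first Saturday is the 1st.
The fourth Saturday is 1 + 21 = 22.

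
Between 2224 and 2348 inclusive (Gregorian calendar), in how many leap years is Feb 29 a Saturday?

5

Leap years in 2224–2348: 31 of them.
Feb 29 weekday advances by 5 (mod 7) from one leap year to the next four years later (or differs when a century non-leap intervenes).
Leap-day weekdays: 2224:Sun 2228:Fri 2232:Wed 2236:Mon 2240:Sat✓ 2244:Thu 2248:Tue 2252:Sun 2256:Fri 2260:Wed 2264:Mon 2268:Sat✓ 2272:Thu …(5 more)… 2296:Sat✓ 2304:Mon 2308:Sat✓ 2312:Thu 2316:Tue 2320:Sun 2324:Fri 2328:Wed 2332:Mon 2336:Sat✓ 2340:Thu 2344:Tue 2348:Sun
Saturday: 2240, 2268, 2296, 2308, 2336 → 5.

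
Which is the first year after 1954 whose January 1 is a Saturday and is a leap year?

Jan 1 advances by 2 weekdays after a leap year and by 1 after a common year.
1954: Jan 1 is Friday.
1955: Saturday
1956: Sunday (leap)
1957: Tuesday
1958: Wednesday
1959: Thursday
1960: Friday (leap)
1961: Sunday
1962: Monday
1963: Tuesday
1964: Wednesday (leap)
1965: Friday
1966: Saturday
1967: Sunday
1968: Monday (leap)
1969: Wednesday
1970: Thursday
1971: Friday
1972: Saturday (leap)
1972 begins on a Saturday and is a leap year.

1972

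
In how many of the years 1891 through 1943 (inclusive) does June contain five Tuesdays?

June has 30 days; it has five Tuesdays when Tuesday falls among the first (month-length − 28) days — i.e. when June 1 is one of Tuesday/Monday.
June 1 by year: 1891:Mon✓ 1892:Wed 1893:Thu 1894:Fri 1895:Sat 1896:Mon✓ 1897:Tue✓ 1898:Wed 1899:Thu 1900:Fri 1901:Sat 1902:Sun 1903:Mon✓ 1904:Wed 1905:Thu …(23 more)… 1929:Sat 1930:Sun 1931:Mon✓ 1932:Wed 1933:Thu 1934:Fri 1935:Sat 1936:Mon✓ 1937:Tue✓ 1938:Wed 1939:Thu 1940:Sat 1941:Sun 1942:Mon✓ 1943:Tue✓
Years with five Tuesdays: 1891, 1896, 1897, 1903, 1908, 1909, 1914, 1915, 1920, 1925, 1926, 1931, 1936, 1937, 1942, 1943 → 16.

16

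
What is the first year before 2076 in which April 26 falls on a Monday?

From one year to the next, a fixed date's weekday advances by 1, or by 2 when a Feb 29 lies between the two dates.
2076: April 26 is Sunday.
2075: Friday (−2)
2074: Thursday (−1)
2073: Wednesday (−1)
2072: Tuesday (−1)
2071: Sunday (−2)
2070: Saturday (−1)
2069: Friday (−1)
2068: Thursday (−1)
2067: Tuesday (−2)
2066: Monday (−1)
April 26 falls on a Monday in 2066.

2066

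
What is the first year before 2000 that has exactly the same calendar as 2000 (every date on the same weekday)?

1972

Two years share a calendar iff Jan 1 falls on the same weekday and both are leap or both are common. 2000: Jan 1 is Saturday, leap year.
1999: Jan 1 Friday, common
1998: Jan 1 Thursday, common
1997: Jan 1 Wednesday, common
1996: Jan 1 Monday, leap
1995: Jan 1 Sunday, common
1994: Jan 1 Saturday, common
1993: Jan 1 Friday, common
1992: Jan 1 Wednesday, leap
1991: Jan 1 Tuesday, common
1990: Jan 1 Monday, common
1989: Jan 1 Sunday, common
1988: Jan 1 Friday, leap
1987: Jan 1 Thursday, common
1986: Jan 1 Wednesday, common
1985: Jan 1 Tuesday, common
1984: Jan 1 Sunday, leap
1983: Jan 1 Saturday, common
1982: Jan 1 Friday, common
1981: Jan 1 Thursday, common
1980: Jan 1 Tuesday, leap
1979: Jan 1 Monday, common
1978: Jan 1 Sunday, common
1977: Jan 1 Saturday, common
1976: Jan 1 Thursday, leap
1975: Jan 1 Wednesday, common
1974: Jan 1 Tuesday, common
1973: Jan 1 Monday, common
1972: Jan 1 Saturday, leap
1972 matches on both conditions.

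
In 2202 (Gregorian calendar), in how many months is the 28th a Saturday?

Check the 28th of each month of 2202: Jan 28: Thu, Feb 28: Sun, Mar 28: Sun, Apr 28: Wed, May 28: Fri, Jun 28: Mon, Jul 28: Wed, Aug 28: Sat, Sep 28: Tue, Oct 28: Thu, Nov 28: Sun, Dec 28: Tue.
Saturday occurs in August — 1 month.

1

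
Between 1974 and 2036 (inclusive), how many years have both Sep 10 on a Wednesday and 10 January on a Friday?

7

Check each year's weekday for Sep 10 and 10 January:
  1974: Tue/Thu  1975: Wed/Fri ✓  1976: Fri/Sat  1977: Sat/Mon  1978: Sun/Tue  1979: Mon/Wed  1980: Wed/Thu  1981: Thu/Sat  1982: Fri/Sun  1983: Sat/Mon  1984: Mon/Tue  1985: Tue/Thu  1986: Wed/Fri ✓  1987: Thu/Sat  …(35 more)…  2023: Sun/Tue  2024: Tue/Wed  2025: Wed/Fri ✓  2026: Thu/Sat  2027: Fri/Sun  2028: Sun/Mon  2029: Mon/Wed  2030: Tue/Thu  2031: Wed/Fri ✓  2032: Fri/Sat  2033: Sat/Mon  2034: Sun/Tue  2035: Mon/Wed  2036: Wed/Thu
Both conditions hold in: 1975, 1986, 1997, 2003, 2014, 2025, 2031 — 7.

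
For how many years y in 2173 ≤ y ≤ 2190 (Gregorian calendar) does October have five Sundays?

October has 31 days; it has five Sundays when Sunday falls among the first (month-length − 28) days — i.e. when October 1 is one of Sunday/Saturday/Friday.
October 1 by year: 2173:Fri✓ 2174:Sat✓ 2175:Sun✓ 2176:Tue 2177:Wed 2178:Thu 2179:Fri✓ 2180:Sun✓ 2181:Mon 2182:Tue 2183:Wed 2184:Fri✓ 2185:Sat✓ 2186:Sun✓ 2187:Mon 2188:Wed 2189:Thu 2190:Fri✓
Years with five Sundays: 2173, 2174, 2175, 2179, 2180, 2184, 2185, 2186, 2190 → 9.

9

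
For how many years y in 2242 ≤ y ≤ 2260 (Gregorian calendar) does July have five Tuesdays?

8

July has 31 days; it has five Tuesdays when Tuesday falls among the first (month-length − 28) days — i.e. when July 1 is one of Tuesday/Monday/Sunday.
July 1 by year: 2242:Fri 2243:Sat 2244:Mon✓ 2245:Tue✓ 2246:Wed 2247:Thu 2248:Sat 2249:Sun✓ 2250:Mon✓ 2251:Tue✓ 2252:Thu 2253:Fri 2254:Sat 2255:Sun✓ 2256:Tue✓ 2257:Wed 2258:Thu 2259:Fri 2260:Sun✓
Years with five Tuesdays: 2244, 2245, 2249, 2250, 2251, 2255, 2256, 2260 → 8.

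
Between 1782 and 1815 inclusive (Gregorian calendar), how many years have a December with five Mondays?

15

December has 31 days; it has five Mondays when Monday falls among the first (month-length − 28) days — i.e. when December 1 is one of Monday/Sunday/Saturday.
December 1 by year: 1782:Sun✓ 1783:Mon✓ 1784:Wed 1785:Thu 1786:Fri 1787:Sat✓ 1788:Mon✓ 1789:Tue 1790:Wed 1791:Thu 1792:Sat✓ 1793:Sun✓ 1794:Mon✓ 1795:Tue 1796:Thu …(4 more)… 1801:Tue 1802:Wed 1803:Thu 1804:Sat✓ 1805:Sun✓ 1806:Mon✓ 1807:Tue 1808:Thu 1809:Fri 1810:Sat✓ 1811:Sun✓ 1812:Tue 1813:Wed 1814:Thu 1815:Fri
Years with five Mondays: 1782, 1783, 1787, 1788, 1792, 1793, 1794, 1798, 1799, 1800, 1804, 1805, 1806, 1810, 1811 → 15.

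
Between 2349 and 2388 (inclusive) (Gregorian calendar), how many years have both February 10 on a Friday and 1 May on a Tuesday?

2

Check each year's weekday for February 10 and 1 May:
  2349: Thu/Sun  2350: Fri/Mon  2351: Sat/Tue  2352: Sun/Thu  2353: Tue/Fri  2354: Wed/Sat  2355: Thu/Sun  2356: Fri/Tue ✓  2357: Sun/Wed  2358: Mon/Thu  2359: Tue/Fri  2360: Wed/Sun  2361: Fri/Mon  2362: Sat/Tue  …(12 more)…  2375: Mon/Thu  2376: Tue/Sat  2377: Thu/Sun  2378: Fri/Mon  2379: Sat/Tue  2380: Sun/Thu  2381: Tue/Fri  2382: Wed/Sat  2383: Thu/Sun  2384: Fri/Tue ✓  2385: Sun/Wed  2386: Mon/Thu  2387: Tue/Fri  2388: Wed/Sun
Both conditions hold in: 2356, 2384 — 2.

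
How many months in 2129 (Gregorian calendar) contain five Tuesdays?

4

A month of length L has five Tuesdays iff its first Tuesday is on day ≤ L−28 (so day 1–3 in a 31-day month, 1–2 in a 30-day month, day 1 in a leap February).
Checking each month of 2129: Jan starts Sat (31d); Feb starts Tue (28d); Mar starts Tue (31d) ✓; Apr starts Fri (30d); May starts Sun (31d) ✓; Jun starts Wed (30d); Jul starts Fri (31d); Aug starts Mon (31d) ✓; Sep starts Thu (30d); Oct starts Sat (31d); Nov starts Tue (30d) ✓; Dec starts Thu (31d).
Five-Tuesday months: March, May, August, November → 4.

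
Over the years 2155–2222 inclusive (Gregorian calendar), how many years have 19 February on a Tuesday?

Track 19 February's weekday year by year (advancing +1, or +2 across a Feb 29):
  2155: Wed  2156: Thu (+1)  2157: Sat (+2)  2158: Sun (+1)  2159: Mon (+1)
  2160: Tue (+1) ✓  2161: Thu (+2)  2162: Fri (+1)  2163: Sat (+1)  2164: Sun (+1)
  2165: Tue (+2) ✓  2166: Wed (+1)  2167: Thu (+1)  2168: Fri (+1)  … (40 more years) …
  2209: Sun (+2)  2210: Mon (+1)  2211: Tue (+1) ✓  2212: Wed (+1)  2213: Fri (+2)
  2214: Sat (+1)  2215: Sun (+1)  2216: Mon (+1)  2217: Wed (+2)  2218: Thu (+1)
  2219: Fri (+1)  2220: Sat (+1)  2221: Mon (+2)  2222: Tue (+1) ✓
Tuesday years: 2160, 2165, 2171, 2182, 2188, 2193, 2199, 2205, 2211, 2222 — 10 in total.

10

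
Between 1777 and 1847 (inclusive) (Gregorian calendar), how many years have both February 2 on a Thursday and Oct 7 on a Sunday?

Check each year's weekday for February 2 and Oct 7:
  1777: Sun/Tue  1778: Mon/Wed  1779: Tue/Thu  1780: Wed/Sat  1781: Fri/Sun  1782: Sat/Mon  1783: Sun/Tue  1784: Mon/Thu  1785: Wed/Fri  1786: Thu/Sat  1787: Fri/Sun  1788: Sat/Tue  1789: Mon/Wed  1790: Tue/Thu  …(43 more)…  1834: Sun/Tue  1835: Mon/Wed  1836: Tue/Fri  1837: Thu/Sat  1838: Fri/Sun  1839: Sat/Mon  1840: Sun/Wed  1841: Tue/Thu  1842: Wed/Fri  1843: Thu/Sat  1844: Fri/Mon  1845: Sun/Tue  1846: Mon/Wed  1847: Tue/Thu
Both conditions hold in: 1792, 1804, 1832 — 3.

3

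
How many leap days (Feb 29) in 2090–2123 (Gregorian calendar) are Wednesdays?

2

Leap years in 2090–2123: 7 of them.
Feb 29 weekday advances by 5 (mod 7) from one leap year to the next four years later (or differs when a century non-leap intervenes).
Leap-day weekdays: 2092:Fri 2096:Wed✓ 2104:Fri 2108:Wed✓ 2112:Mon 2116:Sat 2120:Thu
Wednesday: 2096, 2108 → 2.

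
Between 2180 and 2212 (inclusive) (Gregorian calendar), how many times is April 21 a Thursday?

Track April 21's weekday year by year (advancing +1, or +2 across a Feb 29):
  2180: Fri  2181: Sat (+1)  2182: Sun (+1)  2183: Mon (+1)  2184: Wed (+2)
  2185: Thu (+1) ✓  2186: Fri (+1)  2187: Sat (+1)  2188: Mon (+2)  2189: Tue (+1)
  2190: Wed (+1)  2191: Thu (+1) ✓  2192: Sat (+2)  2193: Sun (+1)  … (5 more years) …
  2199: Sun (+1)  2200: Mon (+1)  2201: Tue (+1)  2202: Wed (+1)  2203: Thu (+1) ✓
  2204: Sat (+2)  2205: Sun (+1)  2206: Mon (+1)  2207: Tue (+1)  2208: Thu (+2) ✓
  2209: Fri (+1)  2210: Sat (+1)  2211: Sun (+1)  2212: Tue (+2)
Thursday years: 2185, 2191, 2196, 2203, 2208 — 5 in total.

5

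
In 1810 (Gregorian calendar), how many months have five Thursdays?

4

A month of length L has five Thursdays iff its first Thursday is on day ≤ L−28 (so day 1–3 in a 31-day month, 1–2 in a 30-day month, day 1 in a leap February).
Checking each month of 1810: Jan starts Mon (31d); Feb starts Thu (28d); Mar starts Thu (31d) ✓; Apr starts Sun (30d); May starts Tue (31d) ✓; Jun starts Fri (30d); Jul starts Sun (31d); Aug starts Wed (31d) ✓; Sep starts Sat (30d); Oct starts Mon (31d); Nov starts Thu (30d) ✓; Dec starts Sat (31d).
Five-Thursday months: March, May, August, November → 4.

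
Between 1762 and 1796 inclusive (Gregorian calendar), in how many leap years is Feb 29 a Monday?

Leap years in 1762–1796: 9 of them.
Feb 29 weekday advances by 5 (mod 7) from one leap year to the next four years later (or differs when a century non-leap intervenes).
Leap-day weekdays: 1764:Wed 1768:Mon✓ 1772:Sat 1776:Thu 1780:Tue 1784:Sun 1788:Fri 1792:Wed 1796:Mon✓
Monday: 1768, 1796 → 2.

2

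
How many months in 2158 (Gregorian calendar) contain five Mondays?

A month of length L has five Mondays iff its first Monday is on day ≤ L−28 (so day 1–3 in a 31-day month, 1–2 in a 30-day month, day 1 in a leap February).
Checking each month of 2158: Jan starts Sun (31d) ✓; Feb starts Wed (28d); Mar starts Wed (31d); Apr starts Sat (30d); May starts Mon (31d) ✓; Jun starts Thu (30d); Jul starts Sat (31d) ✓; Aug starts Tue (31d); Sep starts Fri (30d); Oct starts Sun (31d) ✓; Nov starts Wed (30d); Dec starts Fri (31d).
Five-Monday months: January, May, July, October → 4.

4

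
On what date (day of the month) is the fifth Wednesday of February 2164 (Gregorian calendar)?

29

February 1, 2164 is a Wednesday, so the first Wednesday is the 1st.
The fifth Wednesday is 1 + 28 = 29.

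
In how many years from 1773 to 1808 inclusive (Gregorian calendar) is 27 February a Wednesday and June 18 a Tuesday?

Check each year's weekday for 27 February and June 18:
  1773: Sat/Fri  1774: Sun/Sat  1775: Mon/Sun  1776: Tue/Tue  1777: Thu/Wed  1778: Fri/Thu  1779: Sat/Fri  1780: Sun/Sun  1781: Tue/Mon  1782: Wed/Tue ✓  1783: Thu/Wed  1784: Fri/Fri  1785: Sun/Sat  1786: Mon/Sun  …(8 more)…  1795: Fri/Thu  1796: Sat/Sat  1797: Mon/Sun  1798: Tue/Mon  1799: Wed/Tue ✓  1800: Thu/Wed  1801: Fri/Thu  1802: Sat/Fri  1803: Sun/Sat  1804: Mon/Mon  1805: Wed/Tue ✓  1806: Thu/Wed  1807: Fri/Thu  1808: Sat/Sat
Both conditions hold in: 1782, 1793, 1799, 1805 — 4.

4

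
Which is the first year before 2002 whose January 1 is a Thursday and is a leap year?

1976

Jan 1 advances by 2 weekdays after a leap year and by 1 after a common year.
2002: Jan 1 is Tuesday.
2001: Monday
2000: Saturday (leap)
1999: Friday
1998: Thursday
1997: Wednesday
1996: Monday (leap)
1995: Sunday
1994: Saturday
1993: Friday
1992: Wednesday (leap)
1991: Tuesday
1990: Monday
1989: Sunday
1988: Friday (leap)
1987: Thursday
1986: Wednesday
1985: Tuesday
1984: Sunday (leap)
1983: Saturday
1982: Friday
1981: Thursday
1980: Tuesday (leap)
1979: Monday
1978: Sunday
1977: Saturday
1976: Thursday (leap)
1976 begins on a Thursday and is a leap year.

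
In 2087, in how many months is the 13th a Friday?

1

Check the 13th of each month of 2087: Jan 13: Mon, Feb 13: Thu, Mar 13: Thu, Apr 13: Sun, May 13: Tue, Jun 13: Fri, Jul 13: Sun, Aug 13: Wed, Sep 13: Sat, Oct 13: Mon, Nov 13: Thu, Dec 13: Sat.
Friday occurs in June — 1 month.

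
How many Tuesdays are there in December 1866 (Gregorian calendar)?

4

December 1866 has 31 days and begins on Saturday.
The first Tuesday is December 4.
Tuesdays fall on 4, 11, 18, 25 — that's 4.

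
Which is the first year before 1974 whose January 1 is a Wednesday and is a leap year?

Jan 1 advances by 2 weekdays after a leap year and by 1 after a common year.
1974: Jan 1 is Tuesday.
1973: Monday
1972: Saturday (leap)
1971: Friday
1970: Thursday
1969: Wednesday
1968: Monday (leap)
1967: Sunday
1966: Saturday
1965: Friday
1964: Wednesday (leap)
1964 begins on a Wednesday and is a leap year.

1964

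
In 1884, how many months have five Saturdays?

A month of length L has five Saturdays iff its first Saturday is on day ≤ L−28 (so day 1–3 in a 31-day month, 1–2 in a 30-day month, day 1 in a leap February).
Checking each month of 1884: Jan starts Tue (31d); Feb starts Fri (29d); Mar starts Sat (31d) ✓; Apr starts Tue (30d); May starts Thu (31d) ✓; Jun starts Sun (30d); Jul starts Tue (31d); Aug starts Fri (31d) ✓; Sep starts Mon (30d); Oct starts Wed (31d); Nov starts Sat (30d) ✓; Dec starts Mon (31d).
Five-Saturday months: March, May, August, November → 4.

4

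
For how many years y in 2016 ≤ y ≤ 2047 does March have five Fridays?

March has 31 days; it has five Fridays when Friday falls among the first (month-length − 28) days — i.e. when March 1 is one of Friday/Thursday/Wednesday.
March 1 by year: 2016:Tue 2017:Wed✓ 2018:Thu✓ 2019:Fri✓ 2020:Sun 2021:Mon 2022:Tue 2023:Wed✓ 2024:Fri✓ 2025:Sat 2026:Sun 2027:Mon 2028:Wed✓ 2029:Thu✓ 2030:Fri✓ 2031:Sat 2032:Mon 2033:Tue 2034:Wed✓ 2035:Thu✓ 2036:Sat 2037:Sun 2038:Mon 2039:Tue 2040:Thu✓ 2041:Fri✓ 2042:Sat 2043:Sun 2044:Tue 2045:Wed✓ 2046:Thu✓ 2047:Fri✓
Years with five Fridays: 2017, 2018, 2019, 2023, 2024, 2028, 2029, 2030, 2034, 2035, 2040, 2041, 2045, 2046, 2047 → 15.

15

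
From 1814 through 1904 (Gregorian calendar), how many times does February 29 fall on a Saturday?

Leap years in 1814–1904: 22 of them.
Feb 29 weekday advances by 5 (mod 7) from one leap year to the next four years later (or differs when a century non-leap intervenes).
Leap-day weekdays: 1816:Thu 1820:Tue 1824:Sun 1828:Fri 1832:Wed 1836:Mon 1840:Sat✓ 1844:Thu 1848:Tue 1852:Sun 1856:Fri 1860:Wed 1864:Mon 1868:Sat✓ 1872:Thu 1876:Tue 1880:Sun 1884:Fri 1888:Wed 1892:Mon 1896:Sat✓ 1904:Mon
Saturday: 1840, 1868, 1896 → 3.

3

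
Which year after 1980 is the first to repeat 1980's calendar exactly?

2008

Two years share a calendar iff Jan 1 falls on the same weekday and both are leap or both are common. 1980: Jan 1 is Tuesday, leap year.
1981: Jan 1 Thursday, common
1982: Jan 1 Friday, common
1983: Jan 1 Saturday, common
1984: Jan 1 Sunday, leap
1985: Jan 1 Tuesday, common
1986: Jan 1 Wednesday, common
1987: Jan 1 Thursday, common
1988: Jan 1 Friday, leap
1989: Jan 1 Sunday, common
1990: Jan 1 Monday, common
1991: Jan 1 Tuesday, common
1992: Jan 1 Wednesday, leap
1993: Jan 1 Friday, common
1994: Jan 1 Saturday, common
1995: Jan 1 Sunday, common
1996: Jan 1 Monday, leap
1997: Jan 1 Wednesday, common
1998: Jan 1 Thursday, common
1999: Jan 1 Friday, common
2000: Jan 1 Saturday, leap
2001: Jan 1 Monday, common
2002: Jan 1 Tuesday, common
2003: Jan 1 Wednesday, common
2004: Jan 1 Thursday, leap
2005: Jan 1 Saturday, common
2006: Jan 1 Sunday, common
2007: Jan 1 Monday, common
2008: Jan 1 Tuesday, leap
2008 matches on both conditions.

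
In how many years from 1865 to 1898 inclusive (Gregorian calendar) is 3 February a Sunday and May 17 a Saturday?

Check each year's weekday for 3 February and May 17:
  1865: Fri/Wed  1866: Sat/Thu  1867: Sun/Fri  1868: Mon/Sun  1869: Wed/Mon  1870: Thu/Tue  1871: Fri/Wed  1872: Sat/Fri  1873: Mon/Sat  1874: Tue/Sun  1875: Wed/Mon  1876: Thu/Wed  1877: Sat/Thu  1878: Sun/Fri  …(6 more)…  1885: Tue/Sun  1886: Wed/Mon  1887: Thu/Tue  1888: Fri/Thu  1889: Sun/Fri  1890: Mon/Sat  1891: Tue/Sun  1892: Wed/Tue  1893: Fri/Wed  1894: Sat/Thu  1895: Sun/Fri  1896: Mon/Sun  1897: Wed/Mon  1898: Thu/Tue
Both conditions hold in: 1884 — 1.

1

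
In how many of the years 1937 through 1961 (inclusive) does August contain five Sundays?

August has 31 days; it has five Sundays when Sunday falls among the first (month-length − 28) days — i.e. when August 1 is one of Sunday/Saturday/Friday.
August 1 by year: 1937:Sun✓ 1938:Mon 1939:Tue 1940:Thu 1941:Fri✓ 1942:Sat✓ 1943:Sun✓ 1944:Tue 1945:Wed 1946:Thu 1947:Fri✓ 1948:Sun✓ 1949:Mon 1950:Tue 1951:Wed 1952:Fri✓ 1953:Sat✓ 1954:Sun✓ 1955:Mon 1956:Wed 1957:Thu 1958:Fri✓ 1959:Sat✓ 1960:Mon 1961:Tue
Years with five Sundays: 1937, 1941, 1942, 1943, 1947, 1948, 1952, 1953, 1954, 1958, 1959 → 11.

11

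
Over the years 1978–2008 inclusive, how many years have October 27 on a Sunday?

4

Track October 27's weekday year by year (advancing +1, or +2 across a Feb 29):
  1978: Fri  1979: Sat (+1)  1980: Mon (+2)  1981: Tue (+1)  1982: Wed (+1)
  1983: Thu (+1)  1984: Sat (+2)  1985: Sun (+1) ✓  1986: Mon (+1)  1987: Tue (+1)
  1988: Thu (+2)  1989: Fri (+1)  1990: Sat (+1)  1991: Sun (+1) ✓  … (3 more years) …
  1995: Fri (+1)  1996: Sun (+2) ✓  1997: Mon (+1)  1998: Tue (+1)  1999: Wed (+1)
  2000: Fri (+2)  2001: Sat (+1)  2002: Sun (+1) ✓  2003: Mon (+1)  2004: Wed (+2)
  2005: Thu (+1)  2006: Fri (+1)  2007: Sat (+1)  2008: Mon (+2)
Sunday years: 1985, 1991, 1996, 2002 — 4 in total.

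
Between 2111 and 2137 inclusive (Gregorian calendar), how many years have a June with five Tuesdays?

June has 30 days; it has five Tuesdays when Tuesday falls among the first (month-length − 28) days — i.e. when June 1 is one of Tuesday/Monday.
June 1 by year: 2111:Mon✓ 2112:Wed 2113:Thu 2114:Fri 2115:Sat 2116:Mon✓ 2117:Tue✓ 2118:Wed 2119:Thu 2120:Sat 2121:Sun 2122:Mon✓ 2123:Tue✓ 2124:Thu 2125:Fri 2126:Sat 2127:Sun 2128:Tue✓ 2129:Wed 2130:Thu 2131:Fri 2132:Sun 2133:Mon✓ 2134:Tue✓ 2135:Wed 2136:Fri 2137:Sat
Years with five Tuesdays: 2111, 2116, 2117, 2122, 2123, 2128, 2133, 2134 → 8.

8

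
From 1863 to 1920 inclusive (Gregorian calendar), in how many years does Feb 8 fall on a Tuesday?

Track Feb 8's weekday year by year (advancing +1, or +2 across a Feb 29):
  1863: Sun  1864: Mon (+1)  1865: Wed (+2)  1866: Thu (+1)  1867: Fri (+1)
  1868: Sat (+1)  1869: Mon (+2)  1870: Tue (+1) ✓  1871: Wed (+1)  1872: Thu (+1)
  1873: Sat (+2)  1874: Sun (+1)  1875: Mon (+1)  1876: Tue (+1) ✓  … (30 more years) …
  1907: Fri (+1)  1908: Sat (+1)  1909: Mon (+2)  1910: Tue (+1) ✓  1911: Wed (+1)
  1912: Thu (+1)  1913: Sat (+2)  1914: Sun (+1)  1915: Mon (+1)  1916: Tue (+1) ✓
  1917: Thu (+2)  1918: Fri (+1)  1919: Sat (+1)  1920: Sun (+1)
Tuesday years: 1870, 1876, 1881, 1887, 1898, 1910, 1916 — 7 in total.

7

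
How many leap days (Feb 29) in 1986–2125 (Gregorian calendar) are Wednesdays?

Leap years in 1986–2125: 34 of them.
Feb 29 weekday advances by 5 (mod 7) from one leap year to the next four years later (or differs when a century non-leap intervenes).
Leap-day weekdays: 1988:Mon 1992:Sat 1996:Thu 2000:Tue 2004:Sun 2008:Fri 2012:Wed✓ 2016:Mon 2020:Sat 2024:Thu 2028:Tue 2032:Sun 2036:Fri …(8 more)… 2072:Mon 2076:Sat 2080:Thu 2084:Tue 2088:Sun 2092:Fri 2096:Wed✓ 2104:Fri 2108:Wed✓ 2112:Mon 2116:Sat 2120:Thu 2124:Tue
Wednesday: 2012, 2040, 2068, 2096, 2108 → 5.

5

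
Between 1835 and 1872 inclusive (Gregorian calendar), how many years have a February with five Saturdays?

2

February has 28 days (29 in leap years); it has five Saturdays when Saturday falls among the first (month-length − 28) days — i.e. when February 1 is Saturday in a leap year (never in a common year).
February 1 by year: 1835:Sun 1836:Mon 1837:Wed 1838:Thu 1839:Fri 1840:Sat✓ 1841:Mon 1842:Tue 1843:Wed 1844:Thu 1845:Sat 1846:Sun 1847:Mon 1848:Tue 1849:Thu …(8 more)… 1858:Mon 1859:Tue 1860:Wed 1861:Fri 1862:Sat 1863:Sun 1864:Mon 1865:Wed 1866:Thu 1867:Fri 1868:Sat✓ 1869:Mon 1870:Tue 1871:Wed 1872:Thu
Years with five Saturdays: 1840, 1868 → 2.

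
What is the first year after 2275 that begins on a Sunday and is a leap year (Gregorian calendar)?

Jan 1 advances by 2 weekdays after a leap year and by 1 after a common year.
2275: Jan 1 is Friday.
2276: Saturday (leap)
2277: Monday
2278: Tuesday
2279: Wednesday
2280: Thursday (leap)
2281: Saturday
2282: Sunday
2283: Monday
2284: Tuesday (leap)
2285: Thursday
2286: Friday
2287: Saturday
2288: Sunday (leap)
2288 begins on a Sunday and is a leap year.

2288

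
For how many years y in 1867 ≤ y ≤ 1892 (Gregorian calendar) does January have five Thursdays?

12

January has 31 days; it has five Thursdays when Thursday falls among the first (month-length − 28) days — i.e. when January 1 is one of Thursday/Wednesday/Tuesday.
January 1 by year: 1867:Tue✓ 1868:Wed✓ 1869:Fri 1870:Sat 1871:Sun 1872:Mon 1873:Wed✓ 1874:Thu✓ 1875:Fri 1876:Sat 1877:Mon 1878:Tue✓ 1879:Wed✓ 1880:Thu✓ 1881:Sat 1882:Sun 1883:Mon 1884:Tue✓ 1885:Thu✓ 1886:Fri 1887:Sat 1888:Sun 1889:Tue✓ 1890:Wed✓ 1891:Thu✓ 1892:Fri
Years with five Thursdays: 1867, 1868, 1873, 1874, 1878, 1879, 1880, 1884, 1885, 1889, 1890, 1891 → 12.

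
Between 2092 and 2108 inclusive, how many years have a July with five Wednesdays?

July has 31 days; it has five Wednesdays when Wednesday falls among the first (month-length − 28) days — i.e. when July 1 is one of Wednesday/Tuesday/Monday.
July 1 by year: 2092:Tue✓ 2093:Wed✓ 2094:Thu 2095:Fri 2096:Sun 2097:Mon✓ 2098:Tue✓ 2099:Wed✓ 2100:Thu 2101:Fri 2102:Sat 2103:Sun 2104:Tue✓ 2105:Wed✓ 2106:Thu 2107:Fri 2108:Sun
Years with five Wednesdays: 2092, 2093, 2097, 2098, 2099, 2104, 2105 → 7.

7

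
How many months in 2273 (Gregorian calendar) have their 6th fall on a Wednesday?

Check the 6th of each month of 2273: Jan 6: Mon, Feb 6: Thu, Mar 6: Thu, Apr 6: Sun, May 6: Tue, Jun 6: Fri, Jul 6: Sun, Aug 6: Wed, Sep 6: Sat, Oct 6: Mon, Nov 6: Thu, Dec 6: Sat.
Wednesday occurs in August — 1 month.

1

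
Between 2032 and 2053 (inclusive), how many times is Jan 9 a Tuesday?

Track Jan 9's weekday year by year (advancing +1, or +2 across a Feb 29):
  2032: Fri  2033: Sun (+2)  2034: Mon (+1)  2035: Tue (+1) ✓  2036: Wed (+1)
  2037: Fri (+2)  2038: Sat (+1)  2039: Sun (+1)  2040: Mon (+1)  2041: Wed (+2)
  2042: Thu (+1)  2043: Fri (+1)  2044: Sat (+1)  2045: Mon (+2)  2046: Tue (+1) ✓
  2047: Wed (+1)  2048: Thu (+1)  2049: Sat (+2)  2050: Sun (+1)  2051: Mon (+1)
  2052: Tue (+1) ✓  2053: Thu (+2)
Tuesday years: 2035, 2046, 2052 — 3 in total.

3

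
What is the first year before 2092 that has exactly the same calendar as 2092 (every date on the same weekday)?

Two years share a calendar iff Jan 1 falls on the same weekday and both are leap or both are common. 2092: Jan 1 is Tuesday, leap year.
2091: Jan 1 Monday, common
2090: Jan 1 Sunday, common
2089: Jan 1 Saturday, common
2088: Jan 1 Thursday, leap
2087: Jan 1 Wednesday, common
2086: Jan 1 Tuesday, common
2085: Jan 1 Monday, common
2084: Jan 1 Saturday, leap
2083: Jan 1 Friday, common
2082: Jan 1 Thursday, common
2081: Jan 1 Wednesday, common
2080: Jan 1 Monday, leap
2079: Jan 1 Sunday, common
2078: Jan 1 Saturday, common
2077: Jan 1 Friday, common
2076: Jan 1 Wednesday, leap
2075: Jan 1 Tuesday, common
2074: Jan 1 Monday, common
2073: Jan 1 Sunday, common
2072: Jan 1 Friday, leap
2071: Jan 1 Thursday, common
2070: Jan 1 Wednesday, common
2069: Jan 1 Tuesday, common
2068: Jan 1 Sunday, leap
2067: Jan 1 Saturday, common
2066: Jan 1 Friday, common
2065: Jan 1 Thursday, common
2064: Jan 1 Tuesday, leap
2064 matches on both conditions.

2064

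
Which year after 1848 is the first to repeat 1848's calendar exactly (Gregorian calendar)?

Two years share a calendar iff Jan 1 falls on the same weekday and both are leap or both are common. 1848: Jan 1 is Saturday, leap year.
1849: Jan 1 Monday, common
1850: Jan 1 Tuesday, common
1851: Jan 1 Wednesday, common
1852: Jan 1 Thursday, leap
1853: Jan 1 Saturday, common
1854: Jan 1 Sunday, common
1855: Jan 1 Monday, common
1856: Jan 1 Tuesday, leap
1857: Jan 1 Thursday, common
1858: Jan 1 Friday, common
1859: Jan 1 Saturday, common
1860: Jan 1 Sunday, leap
1861: Jan 1 Tuesday, common
1862: Jan 1 Wednesday, common
1863: Jan 1 Thursday, common
1864: Jan 1 Friday, leap
1865: Jan 1 Sunday, common
1866: Jan 1 Monday, common
1867: Jan 1 Tuesday, common
1868: Jan 1 Wednesday, leap
1869: Jan 1 Friday, common
1870: Jan 1 Saturday, common
1871: Jan 1 Sunday, common
1872: Jan 1 Monday, leap
1873: Jan 1 Wednesday, common
1874: Jan 1 Thursday, common
1875: Jan 1 Friday, common
1876: Jan 1 Saturday, leap
1876 matches on both conditions.

1876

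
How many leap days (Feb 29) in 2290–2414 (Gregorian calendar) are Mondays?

Leap years in 2290–2414: 30 of them.
Feb 29 weekday advances by 5 (mod 7) from one leap year to the next four years later (or differs when a century non-leap intervenes).
Leap-day weekdays: 2292:Mon✓ 2296:Sat 2304:Mon✓ 2308:Sat 2312:Thu 2316:Tue 2320:Sun 2324:Fri 2328:Wed 2332:Mon✓ 2336:Sat 2340:Thu 2344:Tue …(4 more)… 2364:Sat 2368:Thu 2372:Tue 2376:Sun 2380:Fri 2384:Wed 2388:Mon✓ 2392:Sat 2396:Thu 2400:Tue 2404:Sun 2408:Fri 2412:Wed
Monday: 2292, 2304, 2332, 2360, 2388 → 5.

5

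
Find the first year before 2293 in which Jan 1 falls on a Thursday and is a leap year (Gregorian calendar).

Jan 1 advances by 2 weekdays after a leap year and by 1 after a common year.
2293: Jan 1 is Sunday.
2292: Friday (leap)
2291: Thursday
2290: Wednesday
2289: Tuesday
2288: Sunday (leap)
2287: Saturday
2286: Friday
2285: Thursday
2284: Tuesday (leap)
2283: Monday
2282: Sunday
2281: Saturday
2280: Thursday (leap)
2280 begins on a Thursday and is a leap year.

2280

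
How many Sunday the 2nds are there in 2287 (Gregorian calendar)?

Check the 2nd of each month of 2287: Jan 2: Sun, Feb 2: Wed, Mar 2: Wed, Apr 2: Sat, May 2: Mon, Jun 2: Thu, Jul 2: Sat, Aug 2: Tue, Sep 2: Fri, Oct 2: Sun, Nov 2: Wed, Dec 2: Fri.
Sunday occurs in January, October — 2 months.

2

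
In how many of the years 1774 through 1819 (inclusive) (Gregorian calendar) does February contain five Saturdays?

February has 28 days (29 in leap years); it has five Saturdays when Saturday falls among the first (month-length − 28) days — i.e. when February 1 is Saturday in a leap year (never in a common year).
February 1 by year: 1774:Tue 1775:Wed 1776:Thu 1777:Sat 1778:Sun 1779:Mon 1780:Tue 1781:Thu 1782:Fri 1783:Sat 1784:Sun 1785:Tue 1786:Wed 1787:Thu 1788:Fri …(16 more)… 1805:Fri 1806:Sat 1807:Sun 1808:Mon 1809:Wed 1810:Thu 1811:Fri 1812:Sat✓ 1813:Mon 1814:Tue 1815:Wed 1816:Thu 1817:Sat 1818:Sun 1819:Mon
Years with five Saturdays: 1812 → 1.

1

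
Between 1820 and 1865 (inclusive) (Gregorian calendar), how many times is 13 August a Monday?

Track 13 August's weekday year by year (advancing +1, or +2 across a Feb 29):
  1820: Sun  1821: Mon (+1) ✓  1822: Tue (+1)  1823: Wed (+1)  1824: Fri (+2)
  1825: Sat (+1)  1826: Sun (+1)  1827: Mon (+1) ✓  1828: Wed (+2)  1829: Thu (+1)
  1830: Fri (+1)  1831: Sat (+1)  1832: Mon (+2) ✓  1833: Tue (+1)  … (18 more years) …
  1852: Fri (+2)  1853: Sat (+1)  1854: Sun (+1)  1855: Mon (+1) ✓  1856: Wed (+2)
  1857: Thu (+1)  1858: Fri (+1)  1859: Sat (+1)  1860: Mon (+2) ✓  1861: Tue (+1)
  1862: Wed (+1)  1863: Thu (+1)  1864: Sat (+2)  1865: Sun (+1)
Monday years: 1821, 1827, 1832, 1838, 1849, 1855, 1860 — 7 in total.

7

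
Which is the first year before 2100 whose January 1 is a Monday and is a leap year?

Jan 1 advances by 2 weekdays after a leap year and by 1 after a common year.
2100: Jan 1 is Friday.
2099: Thursday
2098: Wednesday
2097: Tuesday
2096: Sunday (leap)
2095: Saturday
2094: Friday
2093: Thursday
2092: Tuesday (leap)
2091: Monday
2090: Sunday
2089: Saturday
2088: Thursday (leap)
2087: Wednesday
2086: Tuesday
2085: Monday
2084: Saturday (leap)
2083: Friday
2082: Thursday
2081: Wednesday
2080: Monday (leap)
2080 begins on a Monday and is a leap year.

2080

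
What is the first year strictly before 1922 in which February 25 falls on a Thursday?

1915

From one year to the next, a fixed date's weekday advances by 1, or by 2 when a Feb 29 lies between the two dates.
1922: February 25 is Saturday.
1921: Friday (−1)
1920: Wednesday (−2)
1919: Tuesday (−1)
1918: Monday (−1)
1917: Sunday (−1)
1916: Friday (−2)
1915: Thursday (−1)
February 25 falls on a Thursday in 1915.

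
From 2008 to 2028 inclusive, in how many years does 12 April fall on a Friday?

3

Track 12 April's weekday year by year (advancing +1, or +2 across a Feb 29):
  2008: Sat  2009: Sun (+1)  2010: Mon (+1)  2011: Tue (+1)  2012: Thu (+2)
  2013: Fri (+1) ✓  2014: Sat (+1)  2015: Sun (+1)  2016: Tue (+2)  2017: Wed (+1)
  2018: Thu (+1)  2019: Fri (+1) ✓  2020: Sun (+2)  2021: Mon (+1)  2022: Tue (+1)
  2023: Wed (+1)  2024: Fri (+2) ✓  2025: Sat (+1)  2026: Sun (+1)  2027: Mon (+1)
  2028: Wed (+2)
Friday years: 2013, 2019, 2024 — 3 in total.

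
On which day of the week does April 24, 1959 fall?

Friday

January 1, 1959 is a Thursday.
April 24 is day 114 of the year, i.e. 113 days after Jan 1.
113 mod 7 = 1, so advance 1 weekday from Thursday: Friday.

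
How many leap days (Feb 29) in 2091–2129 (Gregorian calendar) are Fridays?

2

Leap years in 2091–2129: 9 of them.
Feb 29 weekday advances by 5 (mod 7) from one leap year to the next four years later (or differs when a century non-leap intervenes).
Leap-day weekdays: 2092:Fri✓ 2096:Wed 2104:Fri✓ 2108:Wed 2112:Mon 2116:Sat 2120:Thu 2124:Tue 2128:Sun
Friday: 2092, 2104 → 2.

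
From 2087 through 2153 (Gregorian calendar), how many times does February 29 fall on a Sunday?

Leap years in 2087–2153: 16 of them.
Feb 29 weekday advances by 5 (mod 7) from one leap year to the next four years later (or differs when a century non-leap intervenes).
Leap-day weekdays: 2088:Sun✓ 2092:Fri 2096:Wed 2104:Fri 2108:Wed 2112:Mon 2116:Sat 2120:Thu 2124:Tue 2128:Sun✓ 2132:Fri 2136:Wed 2140:Mon 2144:Sat 2148:Thu 2152:Tue
Sunday: 2088, 2128 → 2.

2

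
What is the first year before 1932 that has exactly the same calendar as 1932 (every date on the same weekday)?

1904

Two years share a calendar iff Jan 1 falls on the same weekday and both are leap or both are common. 1932: Jan 1 is Friday, leap year.
1931: Jan 1 Thursday, common
1930: Jan 1 Wednesday, common
1929: Jan 1 Tuesday, common
1928: Jan 1 Sunday, leap
1927: Jan 1 Saturday, common
1926: Jan 1 Friday, common
1925: Jan 1 Thursday, common
1924: Jan 1 Tuesday, leap
1923: Jan 1 Monday, common
1922: Jan 1 Sunday, common
1921: Jan 1 Saturday, common
1920: Jan 1 Thursday, leap
1919: Jan 1 Wednesday, common
1918: Jan 1 Tuesday, common
1917: Jan 1 Monday, common
1916: Jan 1 Saturday, leap
1915: Jan 1 Friday, common
1914: Jan 1 Thursday, common
1913: Jan 1 Wednesday, common
1912: Jan 1 Monday, leap
1911: Jan 1 Sunday, common
1910: Jan 1 Saturday, common
1909: Jan 1 Friday, common
1908: Jan 1 Wednesday, leap
1907: Jan 1 Tuesday, common
1906: Jan 1 Monday, common
1905: Jan 1 Sunday, common
1904: Jan 1 Friday, leap
1904 matches on both conditions.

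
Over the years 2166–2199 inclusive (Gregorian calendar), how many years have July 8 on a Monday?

5

Track July 8's weekday year by year (advancing +1, or +2 across a Feb 29):
  2166: Tue  2167: Wed (+1)  2168: Fri (+2)  2169: Sat (+1)  2170: Sun (+1)
  2171: Mon (+1) ✓  2172: Wed (+2)  2173: Thu (+1)  2174: Fri (+1)  2175: Sat (+1)
  2176: Mon (+2) ✓  2177: Tue (+1)  2178: Wed (+1)  2179: Thu (+1)  … (6 more years) …
  2186: Sat (+1)  2187: Sun (+1)  2188: Tue (+2)  2189: Wed (+1)  2190: Thu (+1)
  2191: Fri (+1)  2192: Sun (+2)  2193: Mon (+1) ✓  2194: Tue (+1)  2195: Wed (+1)
  2196: Fri (+2)  2197: Sat (+1)  2198: Sun (+1)  2199: Mon (+1) ✓
Monday years: 2171, 2176, 2182, 2193, 2199 — 5 in total.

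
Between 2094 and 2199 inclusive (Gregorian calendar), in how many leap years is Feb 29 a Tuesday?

Leap years in 2094–2199: 25 of them.
Feb 29 weekday advances by 5 (mod 7) from one leap year to the next four years later (or differs when a century non-leap intervenes).
Leap-day weekdays: 2096:Wed 2104:Fri 2108:Wed 2112:Mon 2116:Sat 2120:Thu 2124:Tue✓ 2128:Sun 2132:Fri 2136:Wed 2140:Mon 2144:Sat 2148:Thu 2152:Tue✓ 2156:Sun 2160:Fri 2164:Wed 2168:Mon 2172:Sat 2176:Thu 2180:Tue✓ 2184:Sun 2188:Fri 2192:Wed 2196:Mon
Tuesday: 2124, 2152, 2180 → 3.

3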